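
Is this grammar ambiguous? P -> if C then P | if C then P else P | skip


dangling else: 'if C then if C then skip else skip' parses two ways
Ambiguous


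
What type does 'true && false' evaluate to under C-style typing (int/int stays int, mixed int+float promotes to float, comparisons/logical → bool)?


Operand types: bool && bool
Rule: logical operators take bool operands and yield bool
Result type: bool


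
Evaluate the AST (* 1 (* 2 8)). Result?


Evaluate inner: (* 2 8) = 16
Evaluate root: (* 1 16) = 16
Result: 16


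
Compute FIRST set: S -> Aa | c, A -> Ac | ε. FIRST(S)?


Per alternative of S: FIRST(Aa) = {a, c}; FIRST(c) = {c}
FIRST(S) = {a, c}


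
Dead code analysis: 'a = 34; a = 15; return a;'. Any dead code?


first assignment to a is overwritten before any read
Dead: 'a = 34'


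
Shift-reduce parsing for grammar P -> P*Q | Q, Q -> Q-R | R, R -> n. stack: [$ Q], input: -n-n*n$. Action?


shift '-' to continue Q -> Q-R
Action: shift


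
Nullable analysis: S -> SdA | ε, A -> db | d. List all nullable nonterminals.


A nonterminal is nullable iff some alternative derives ε (directly, or every symbol in it is nullable)
Nullable: {S}


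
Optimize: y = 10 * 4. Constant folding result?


10 * 4 = 40 at compile time
Optimized: y = 40


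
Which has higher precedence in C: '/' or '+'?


'/' is multiplicative (level 10); '+' is additive (level 9)
Higher level binds tighter
'/' has higher precedence than '+'


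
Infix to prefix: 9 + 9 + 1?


left-to-right (same/higher precedence on left): tree is (+ (+ 9 9) 1)
Prefix: + + 9 9 1


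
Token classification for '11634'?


Pattern: digits only
Type: INTEGER_LITERAL


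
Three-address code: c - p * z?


Break into single-operator statements:
t1 = p * z
t2 = c - t1


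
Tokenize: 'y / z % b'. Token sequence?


Scan left to right, longest-match per lexeme
Tokens: ID(y), OP(/), ID(z), OP(%), ID(b)


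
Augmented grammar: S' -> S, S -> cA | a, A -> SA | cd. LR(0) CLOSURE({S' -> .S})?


Start: S' -> .S
For each item with dot before a nonterminal B, add B -> .γ for every B-production
Closure: [S' -> .S, S -> .cA, S -> .a]


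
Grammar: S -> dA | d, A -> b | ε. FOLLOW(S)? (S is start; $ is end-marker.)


$ ∈ FOLLOW(S). For each A -> αBβ: add FIRST(β)\{ε} to FOLLOW(B); if β nullable, add FOLLOW(A).
FOLLOW(S) = {$}


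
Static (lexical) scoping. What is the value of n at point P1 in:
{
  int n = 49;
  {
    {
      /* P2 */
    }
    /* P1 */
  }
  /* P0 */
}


P1's block does not declare n; resolves to the enclosing declaration at depth 0
n = 49


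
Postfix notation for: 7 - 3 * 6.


* has higher precedence, evaluate 3*6 first
Postfix: 7 3 6 * -


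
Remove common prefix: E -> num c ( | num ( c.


Common prefix: 'num'
Factored: E -> num E', E' -> c ( | ( c


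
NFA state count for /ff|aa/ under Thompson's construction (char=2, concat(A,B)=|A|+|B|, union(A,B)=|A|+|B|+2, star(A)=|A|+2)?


Syntax tree has 4 char leaf(s), 1 union(s), 0 star(s)
chars contribute 4×2 = 8; each union adds +2; each star adds +2
Total: 8 + 2 + 0 = 10 states


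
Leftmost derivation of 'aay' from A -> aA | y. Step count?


Derivation: A => aA => aaA => aay
Steps: 3


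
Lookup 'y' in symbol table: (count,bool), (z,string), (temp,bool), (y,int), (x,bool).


Lookup 'y' → type int


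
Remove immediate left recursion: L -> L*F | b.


Left-recursive alternatives: L*F; non-recursive: b
Introduce L': L -> bL', L' -> *FL' | ε


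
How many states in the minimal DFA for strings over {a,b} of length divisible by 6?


Track length mod 6: states 0..5, accept at 0
Minimal DFA: 6 states


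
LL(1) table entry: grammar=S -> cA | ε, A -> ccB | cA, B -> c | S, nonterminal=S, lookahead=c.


For [S, c]: 'c' ∈ FIRST(cA)
Entry: S -> cA


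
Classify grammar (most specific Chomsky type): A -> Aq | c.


Left-linear: every RHS is a terminal or one nonterminal followed by a terminal
Classification: Type 3 (Regular)


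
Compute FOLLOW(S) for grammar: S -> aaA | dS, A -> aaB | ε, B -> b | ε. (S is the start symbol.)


$ ∈ FOLLOW(S). For each A -> αBβ: add FIRST(β)\{ε} to FOLLOW(B); if β nullable, add FOLLOW(A).
FOLLOW(S) = {$}


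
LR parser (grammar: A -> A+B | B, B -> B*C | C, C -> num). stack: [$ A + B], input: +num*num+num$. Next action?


handle 'A+B' on top; lookahead ∈ FOLLOW(A) = {+, $}
Action: reduce (A -> A+B)


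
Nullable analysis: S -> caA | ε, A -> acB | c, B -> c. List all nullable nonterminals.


A nonterminal is nullable iff some alternative derives ε (directly, or every symbol in it is nullable)
Nullable: {S}


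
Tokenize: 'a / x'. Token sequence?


Scan left to right, longest-match per lexeme
Tokens: ID(a), OP(/), ID(x)


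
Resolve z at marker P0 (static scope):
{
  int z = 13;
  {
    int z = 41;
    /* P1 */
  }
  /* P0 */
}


z declared in the same block as P0
z = 13


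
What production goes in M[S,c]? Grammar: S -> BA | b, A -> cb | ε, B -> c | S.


For [S, c]: 'c' ∈ FIRST(BA)
Entry: S -> BA


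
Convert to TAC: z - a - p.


Break into single-operator statements:
t1 = z - a
t2 = t1 - p


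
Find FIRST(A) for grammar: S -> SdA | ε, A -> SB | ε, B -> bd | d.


Per alternative of A: FIRST(SB) = {b, d}; FIRST(ε) = {ε}
FIRST(A) = {b, d, ε}


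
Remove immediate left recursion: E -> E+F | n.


Left-recursive alternatives: E+F; non-recursive: n
Introduce E': E -> nE', E' -> +FE' | ε


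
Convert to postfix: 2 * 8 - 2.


Left to right (same or higher precedence on left)
Postfix: 2 8 * 2 -


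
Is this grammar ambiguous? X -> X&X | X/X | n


'n&n/n' has two parse trees (no precedence encoded between & and /)
Ambiguous


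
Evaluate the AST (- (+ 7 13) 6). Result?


Evaluate inner: (+ 7 13) = 20
Evaluate root: (- 20 6) = 14
Result: 14


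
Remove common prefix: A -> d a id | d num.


Common prefix: 'd'
Factored: A -> d A', A' -> a id | num


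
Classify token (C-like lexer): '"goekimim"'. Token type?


Pattern: double-quoted sequence
Type: STRING_LITERAL


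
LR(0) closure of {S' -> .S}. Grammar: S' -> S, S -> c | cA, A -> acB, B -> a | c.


Start: S' -> .S
For each item with dot before a nonterminal B, add B -> .γ for every B-production
Closure: [S' -> .S, S -> .c, S -> .cA]


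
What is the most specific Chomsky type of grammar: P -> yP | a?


Right-linear: every RHS is a terminal or a terminal followed by one nonterminal
Classification: Type 3 (Regular)


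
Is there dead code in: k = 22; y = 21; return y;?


k is assigned but never read
Dead: 'k = 22'


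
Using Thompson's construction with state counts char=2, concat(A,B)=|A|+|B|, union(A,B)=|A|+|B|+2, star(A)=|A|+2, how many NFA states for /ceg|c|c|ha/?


Syntax tree has 7 char leaf(s), 3 union(s), 0 star(s)
chars contribute 7×2 = 14; each union adds +2; each star adds +2
Total: 14 + 6 + 0 = 20 states


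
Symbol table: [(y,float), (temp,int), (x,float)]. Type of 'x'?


Lookup 'x' → type float


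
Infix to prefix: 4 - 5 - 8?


left-to-right (same/higher precedence on left): tree is (- (- 4 5) 8)
Prefix: - - 4 5 8


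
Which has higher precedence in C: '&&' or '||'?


'&&' is logical AND (level 2); '||' is logical OR (level 1)
Higher level binds tighter
'&&' has higher precedence than '||'


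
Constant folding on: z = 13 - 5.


13 - 5 = 8 at compile time
Optimized: z = 8


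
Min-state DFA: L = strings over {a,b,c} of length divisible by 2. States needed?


Track length mod 2: states 0..1, accept at 0
Minimal DFA: 2 states


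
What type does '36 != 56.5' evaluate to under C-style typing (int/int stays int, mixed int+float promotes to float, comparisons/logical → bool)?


Operand types: int != float
Rule: comparison yields bool
Result type: bool


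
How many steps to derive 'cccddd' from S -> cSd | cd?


Derivation: S => cSd => ccSdd => cccddd
Steps: 3


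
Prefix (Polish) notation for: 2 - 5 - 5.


left-to-right (same/higher precedence on left): tree is (- (- 2 5) 5)
Prefix: - - 2 5 5


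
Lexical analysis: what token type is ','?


Pattern: delimiter/punctuation
Type: PUNCTUATION


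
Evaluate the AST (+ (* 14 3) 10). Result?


Evaluate inner: (* 14 3) = 42
Evaluate root: (+ 42 10) = 52
Result: 52


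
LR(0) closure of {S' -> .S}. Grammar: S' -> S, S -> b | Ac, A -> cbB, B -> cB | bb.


Start: S' -> .S
For each item with dot before a nonterminal B, add B -> .γ for every B-production
Closure: [S' -> .S, S -> .b, S -> .Ac, A -> .cbB]


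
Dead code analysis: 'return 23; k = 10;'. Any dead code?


statement follows a return and is unreachable
Dead: 'k = 10'


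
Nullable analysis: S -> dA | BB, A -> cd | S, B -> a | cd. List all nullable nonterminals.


A nonterminal is nullable iff some alternative derives ε (directly, or every symbol in it is nullable)
Nullable: {}


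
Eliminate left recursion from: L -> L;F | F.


Left-recursive alternatives: L;F; non-recursive: F
Introduce L': L -> FL', L' -> ;FL' | ε


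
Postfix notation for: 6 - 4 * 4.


* has higher precedence, evaluate 4*4 first
Postfix: 6 4 4 * -


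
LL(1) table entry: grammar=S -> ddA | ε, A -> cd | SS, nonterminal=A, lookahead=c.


For [A, c]: 'c' ∈ FIRST(cd)
Entry: A -> cd


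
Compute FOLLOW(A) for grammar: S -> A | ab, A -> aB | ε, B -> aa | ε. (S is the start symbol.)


$ ∈ FOLLOW(S). For each A -> αBβ: add FIRST(β)\{ε} to FOLLOW(B); if β nullable, add FOLLOW(A).
FOLLOW(A) = {$}


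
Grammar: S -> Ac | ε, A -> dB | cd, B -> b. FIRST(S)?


Per alternative of S: FIRST(Ac) = {c, d}; FIRST(ε) = {ε}
FIRST(S) = {c, d, ε}


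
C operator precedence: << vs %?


'%' is multiplicative (level 10); '<<' is shift (level 8)
Higher level binds tighter
'%' has higher precedence than '<<'


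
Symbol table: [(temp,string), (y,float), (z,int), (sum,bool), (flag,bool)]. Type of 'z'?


Lookup 'z' → type int


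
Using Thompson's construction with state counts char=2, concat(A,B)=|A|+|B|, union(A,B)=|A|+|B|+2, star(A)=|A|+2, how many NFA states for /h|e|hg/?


Syntax tree has 4 char leaf(s), 2 union(s), 0 star(s)
chars contribute 4×2 = 8; each union adds +2; each star adds +2
Total: 8 + 4 + 0 = 12 states


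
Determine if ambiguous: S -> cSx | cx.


balanced c^n…x^n: each string has a unique parse
Unambiguous


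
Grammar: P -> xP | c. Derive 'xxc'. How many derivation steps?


Derivation: P => xP => xxP => xxc
Steps: 3


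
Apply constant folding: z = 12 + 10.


12 + 10 = 22 at compile time
Optimized: z = 22


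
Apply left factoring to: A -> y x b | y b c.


Common prefix: 'y'
Factored: A -> y A', A' -> x b | b c


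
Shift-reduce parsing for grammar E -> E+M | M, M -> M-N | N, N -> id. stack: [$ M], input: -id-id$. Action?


shift '-' to continue M -> M-N
Action: shift


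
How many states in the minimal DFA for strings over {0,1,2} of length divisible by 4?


Track length mod 4: states 0..3, accept at 0
Minimal DFA: 4 states


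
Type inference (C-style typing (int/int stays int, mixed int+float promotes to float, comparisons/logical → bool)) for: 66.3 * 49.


Operand types: float * int
Rule: mixed int/float promotes to float; int/int stays int
Result type: float


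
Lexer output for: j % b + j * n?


Scan left to right, longest-match per lexeme
Tokens: ID(j), OP(%), ID(b), OP(+), ID(j), OP(*), ID(n)


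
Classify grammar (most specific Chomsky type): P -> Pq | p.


Left-linear: every RHS is a terminal or one nonterminal followed by a terminal
Classification: Type 3 (Regular)


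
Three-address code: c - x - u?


Break into single-operator statements:
t1 = c - x
t2 = t1 - u


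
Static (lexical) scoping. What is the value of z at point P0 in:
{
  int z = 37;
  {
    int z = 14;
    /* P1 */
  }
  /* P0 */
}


z declared in the same block as P0
z = 37


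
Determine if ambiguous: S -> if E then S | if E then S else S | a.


dangling else: 'if E then if E then a else a' parses two ways
Ambiguous


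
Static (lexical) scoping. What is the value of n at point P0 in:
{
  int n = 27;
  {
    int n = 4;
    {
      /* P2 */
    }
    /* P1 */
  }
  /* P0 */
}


n declared in the same block as P0
n = 27


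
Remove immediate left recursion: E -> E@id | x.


Left-recursive alternatives: E@id; non-recursive: x
Introduce E': E -> xE', E' -> @idE' | ε


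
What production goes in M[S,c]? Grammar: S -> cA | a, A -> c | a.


For [S, c]: 'c' ∈ FIRST(cA)
Entry: S -> cA


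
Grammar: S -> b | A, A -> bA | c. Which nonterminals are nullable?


A nonterminal is nullable iff some alternative derives ε (directly, or every symbol in it is nullable)
Nullable: {}


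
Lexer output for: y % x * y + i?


Scan left to right, longest-match per lexeme
Tokens: ID(y), OP(%), ID(x), OP(*), ID(y), OP(+), ID(i)


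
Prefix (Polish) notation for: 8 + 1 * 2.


'*' binds tighter: tree is (+ 8 (* 1 2))
Prefix: + 8 * 1 2


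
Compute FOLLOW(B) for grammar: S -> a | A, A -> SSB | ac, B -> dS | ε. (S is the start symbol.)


$ ∈ FOLLOW(S). For each A -> αBβ: add FIRST(β)\{ε} to FOLLOW(B); if β nullable, add FOLLOW(A).
FOLLOW(B) = {$, a, d}


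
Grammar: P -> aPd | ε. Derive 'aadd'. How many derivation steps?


Derivation: P => aPd => aaPdd => aadd
Steps: 3


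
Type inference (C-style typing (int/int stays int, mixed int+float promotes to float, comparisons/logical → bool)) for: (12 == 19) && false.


Operand types: bool && bool
Rule: logical operators take bool operands and yield bool
Result type: bool


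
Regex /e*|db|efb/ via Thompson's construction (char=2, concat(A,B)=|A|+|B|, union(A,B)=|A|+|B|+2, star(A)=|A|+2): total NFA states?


Syntax tree has 6 char leaf(s), 2 union(s), 1 star(s)
chars contribute 6×2 = 12; each union adds +2; each star adds +2
Total: 12 + 4 + 2 = 18 states


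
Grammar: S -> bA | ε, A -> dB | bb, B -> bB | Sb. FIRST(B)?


Per alternative of B: FIRST(bB) = {b}; FIRST(Sb) = {b}
FIRST(B) = {b}


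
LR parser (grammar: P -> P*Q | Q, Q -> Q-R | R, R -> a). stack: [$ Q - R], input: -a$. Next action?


handle 'Q-R' on top
Action: reduce (Q -> Q-R)


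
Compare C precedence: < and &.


'<' is relational (level 7); '&' is bitwise AND (level 5)
Higher level binds tighter
'<' has higher precedence than '&'


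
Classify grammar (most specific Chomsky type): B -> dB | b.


Right-linear: every RHS is a terminal or a terminal followed by one nonterminal
Classification: Type 3 (Regular)


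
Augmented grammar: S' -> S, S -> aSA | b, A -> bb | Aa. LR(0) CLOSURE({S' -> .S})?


Start: S' -> .S
For each item with dot before a nonterminal B, add B -> .γ for every B-production
Closure: [S' -> .S, S -> .aSA, S -> .b]


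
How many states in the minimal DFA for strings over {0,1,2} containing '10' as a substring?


KMP-style automaton: 2 progress states + 1 absorbing accept = 3
Minimal DFA: 3 states


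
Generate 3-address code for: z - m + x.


Break into single-operator statements:
t1 = z - m
t2 = t1 + x


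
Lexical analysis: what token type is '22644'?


Pattern: digits only
Type: INTEGER_LITERAL


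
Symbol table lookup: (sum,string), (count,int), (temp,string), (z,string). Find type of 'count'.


Lookup 'count' → type int


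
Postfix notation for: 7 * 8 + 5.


Left to right (same or higher precedence on left)
Postfix: 7 8 * 5 +


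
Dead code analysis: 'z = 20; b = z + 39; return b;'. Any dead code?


z is read by b's definition; b is returned
No dead code


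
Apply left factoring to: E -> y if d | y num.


Common prefix: 'y'
Factored: E -> y E', E' -> if d | num


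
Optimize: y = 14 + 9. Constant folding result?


14 + 9 = 23 at compile time
Optimized: y = 23


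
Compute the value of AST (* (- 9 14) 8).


Evaluate inner: (- 9 14) = -5
Evaluate root: (* -5 8) = -40
Result: -40


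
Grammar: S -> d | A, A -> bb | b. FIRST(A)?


Per alternative of A: FIRST(bb) = {b}; FIRST(b) = {b}
FIRST(A) = {b}


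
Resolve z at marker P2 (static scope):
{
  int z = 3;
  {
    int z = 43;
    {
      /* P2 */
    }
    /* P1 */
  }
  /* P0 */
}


P2's block does not declare z; resolves to the enclosing declaration at depth 1
z = 43


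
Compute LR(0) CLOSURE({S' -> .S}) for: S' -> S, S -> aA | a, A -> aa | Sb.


Start: S' -> .S
For each item with dot before a nonterminal B, add B -> .γ for every B-production
Closure: [S' -> .S, S -> .aA, S -> .a]


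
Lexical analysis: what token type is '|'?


Pattern: operator symbol
Type: OPERATOR


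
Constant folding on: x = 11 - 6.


11 - 6 = 5 at compile time
Optimized: x = 5


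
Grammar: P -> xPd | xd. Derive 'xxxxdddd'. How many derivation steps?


Derivation: P => xPd => xxPdd => xxxPddd => xxxxdddd
Steps: 4


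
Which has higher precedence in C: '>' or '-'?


'-' is additive (level 9); '>' is relational (level 7)
Higher level binds tighter
'-' has higher precedence than '>'


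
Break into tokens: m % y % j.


Scan left to right, longest-match per lexeme
Tokens: ID(m), OP(%), ID(y), OP(%), ID(j)


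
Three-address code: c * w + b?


Break into single-operator statements:
t1 = c * w
t2 = t1 + b


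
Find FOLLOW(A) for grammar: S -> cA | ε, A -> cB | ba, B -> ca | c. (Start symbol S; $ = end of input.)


$ ∈ FOLLOW(S). For each A -> αBβ: add FIRST(β)\{ε} to FOLLOW(B); if β nullable, add FOLLOW(A).
FOLLOW(A) = {$}


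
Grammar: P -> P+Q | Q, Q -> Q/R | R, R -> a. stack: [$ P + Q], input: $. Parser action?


handle 'P+Q' on top; lookahead ∈ FOLLOW(P) = {+, $}
Action: reduce (P -> P+Q)


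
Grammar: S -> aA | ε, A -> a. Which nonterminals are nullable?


A nonterminal is nullable iff some alternative derives ε (directly, or every symbol in it is nullable)
Nullable: {S}


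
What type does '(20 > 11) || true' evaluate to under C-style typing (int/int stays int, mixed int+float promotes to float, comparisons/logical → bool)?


Operand types: bool || bool
Rule: logical operators take bool operands and yield bool
Result type: bool


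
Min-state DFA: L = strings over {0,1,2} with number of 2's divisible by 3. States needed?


Track (count of 2) mod 3: states 0..2, accept at 0
Minimal DFA: 3 states


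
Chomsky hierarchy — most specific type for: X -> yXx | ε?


Single nonterminal LHS, but y^n x^n is not regular
Classification: Type 2 (Context-Free)


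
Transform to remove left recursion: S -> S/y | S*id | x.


Left-recursive alternatives: S/y, S*id; non-recursive: x
Introduce S': S -> xS', S' -> /yS' | *idS' | ε


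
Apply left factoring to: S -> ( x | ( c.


Common prefix: '('
Factored: S -> ( S', S' -> x | c


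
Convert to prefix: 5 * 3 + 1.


left-to-right (same/higher precedence on left): tree is (+ (* 5 3) 1)
Prefix: + * 5 3 1


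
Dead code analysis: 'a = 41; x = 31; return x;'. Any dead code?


a is assigned but never read
Dead: 'a = 41'


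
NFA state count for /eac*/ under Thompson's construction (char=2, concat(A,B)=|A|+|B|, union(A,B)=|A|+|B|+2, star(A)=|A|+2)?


Syntax tree has 3 char leaf(s), 0 union(s), 1 star(s)
chars contribute 3×2 = 6; each union adds +2; each star adds +2
Total: 6 + 0 + 2 = 8 states


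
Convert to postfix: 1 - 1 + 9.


Left to right (same or higher precedence on left)
Postfix: 1 1 - 9 +


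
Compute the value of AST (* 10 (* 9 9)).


Evaluate inner: (* 9 9) = 81
Evaluate root: (* 10 81) = 810
Result: 810


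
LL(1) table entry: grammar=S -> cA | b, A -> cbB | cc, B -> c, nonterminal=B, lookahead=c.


For [B, c]: 'c' ∈ FIRST(c)
Entry: B -> c


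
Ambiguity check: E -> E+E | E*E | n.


'n+n*n' has two parse trees (no precedence encoded between + and *)
Ambiguous


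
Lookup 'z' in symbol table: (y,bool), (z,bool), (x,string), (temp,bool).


Lookup 'z' → type bool


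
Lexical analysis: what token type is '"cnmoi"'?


Pattern: double-quoted sequence
Type: STRING_LITERAL


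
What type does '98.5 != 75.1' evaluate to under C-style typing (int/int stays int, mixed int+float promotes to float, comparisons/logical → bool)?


Operand types: float != float
Rule: comparison yields bool
Result type: bool


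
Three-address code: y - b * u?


Break into single-operator statements:
t1 = b * u
t2 = y - t1


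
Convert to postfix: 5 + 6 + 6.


Left to right (same or higher precedence on left)
Postfix: 5 6 + 6 +


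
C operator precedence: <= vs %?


'%' is multiplicative (level 10); '<=' is relational (level 7)
Higher level binds tighter
'%' has higher precedence than '<='


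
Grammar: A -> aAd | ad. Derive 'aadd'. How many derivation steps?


Derivation: A => aAd => aadd
Steps: 2


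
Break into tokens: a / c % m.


Scan left to right, longest-match per lexeme
Tokens: ID(a), OP(/), ID(c), OP(%), ID(m)


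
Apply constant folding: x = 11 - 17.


11 - 17 = -6 at compile time
Optimized: x = -6


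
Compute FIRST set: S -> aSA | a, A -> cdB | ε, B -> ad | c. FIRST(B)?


Per alternative of B: FIRST(ad) = {a}; FIRST(c) = {c}
FIRST(B) = {a, c}


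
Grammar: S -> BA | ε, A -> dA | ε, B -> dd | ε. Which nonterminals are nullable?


A nonterminal is nullable iff some alternative derives ε (directly, or every symbol in it is nullable)
Nullable: {A, B, S}


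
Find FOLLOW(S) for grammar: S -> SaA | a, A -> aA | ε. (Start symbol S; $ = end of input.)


$ ∈ FOLLOW(S). For each A -> αBβ: add FIRST(β)\{ε} to FOLLOW(B); if β nullable, add FOLLOW(A).
FOLLOW(S) = {$, a}


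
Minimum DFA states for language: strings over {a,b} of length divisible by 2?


Track length mod 2: states 0..1, accept at 0
Minimal DFA: 2 states


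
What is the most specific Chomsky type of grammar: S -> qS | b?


Right-linear: every RHS is a terminal or a terminal followed by one nonterminal
Classification: Type 3 (Regular)


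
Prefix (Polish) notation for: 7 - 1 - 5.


left-to-right (same/higher precedence on left): tree is (- (- 7 1) 5)
Prefix: - - 7 1 5


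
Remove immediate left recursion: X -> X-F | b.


Left-recursive alternatives: X-F; non-recursive: b
Introduce X': X -> bX', X' -> -FX' | ε


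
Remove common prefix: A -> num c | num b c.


Common prefix: 'num'
Factored: A -> num A', A' -> c | b c


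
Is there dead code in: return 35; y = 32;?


statement follows a return and is unreachable
Dead: 'y = 32'


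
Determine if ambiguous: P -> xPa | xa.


balanced x^n…a^n: each string has a unique parse
Unambiguous


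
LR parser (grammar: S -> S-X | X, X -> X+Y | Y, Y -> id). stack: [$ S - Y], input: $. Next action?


'Y' (not preceded by X+) is the handle for X -> Y
Action: reduce (X -> Y)


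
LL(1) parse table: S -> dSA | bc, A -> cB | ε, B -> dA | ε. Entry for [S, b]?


For [S, b]: 'b' ∈ FIRST(bc)
Entry: S -> bc


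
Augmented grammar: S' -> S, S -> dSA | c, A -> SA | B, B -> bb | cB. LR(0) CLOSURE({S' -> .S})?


Start: S' -> .S
For each item with dot before a nonterminal B, add B -> .γ for every B-production
Closure: [S' -> .S, S -> .dSA, S -> .c]


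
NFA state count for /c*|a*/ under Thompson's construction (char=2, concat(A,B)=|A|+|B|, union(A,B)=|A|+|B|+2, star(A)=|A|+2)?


Syntax tree has 2 char leaf(s), 1 union(s), 2 star(s)
chars contribute 2×2 = 4; each union adds +2; each star adds +2
Total: 4 + 2 + 4 = 10 states


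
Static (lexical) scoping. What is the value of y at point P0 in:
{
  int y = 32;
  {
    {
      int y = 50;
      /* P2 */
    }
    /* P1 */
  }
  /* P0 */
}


y declared in the same block as P0
y = 32


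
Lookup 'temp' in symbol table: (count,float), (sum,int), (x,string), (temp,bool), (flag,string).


Lookup 'temp' → type bool


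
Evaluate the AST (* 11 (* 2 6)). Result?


Evaluate inner: (* 2 6) = 12
Evaluate root: (* 11 12) = 132
Result: 132


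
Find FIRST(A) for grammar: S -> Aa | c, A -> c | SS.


Per alternative of A: FIRST(c) = {c}; FIRST(SS) = {c}
FIRST(A) = {c}


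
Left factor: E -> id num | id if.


Common prefix: 'id'
Factored: E -> id E', E' -> num | if


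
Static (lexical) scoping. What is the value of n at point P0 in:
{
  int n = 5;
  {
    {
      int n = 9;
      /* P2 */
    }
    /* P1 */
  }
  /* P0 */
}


n declared in the same block as P0
n = 5


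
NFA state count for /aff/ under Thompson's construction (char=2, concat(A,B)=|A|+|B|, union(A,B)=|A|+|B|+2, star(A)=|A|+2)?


Syntax tree has 3 char leaf(s), 0 union(s), 0 star(s)
chars contribute 3×2 = 6; each union adds +2; each star adds +2
Total: 6 + 0 + 0 = 6 states


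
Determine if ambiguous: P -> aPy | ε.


balanced a^n…y^n: each string has a unique parse
Unambiguous


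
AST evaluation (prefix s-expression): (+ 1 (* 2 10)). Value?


Evaluate inner: (* 2 10) = 20
Evaluate root: (+ 1 20) = 21
Result: 21


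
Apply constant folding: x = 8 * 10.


8 * 10 = 80 at compile time
Optimized: x = 80


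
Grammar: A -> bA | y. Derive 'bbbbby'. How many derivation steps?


Derivation: A => bA => bbA => bbbA => bbbbA => bbbbbA => bbbbby
Steps: 6


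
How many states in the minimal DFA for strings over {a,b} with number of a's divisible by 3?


Track (count of a) mod 3: states 0..2, accept at 0
Minimal DFA: 3 states


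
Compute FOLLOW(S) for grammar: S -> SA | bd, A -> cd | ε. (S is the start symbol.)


$ ∈ FOLLOW(S). For each A -> αBβ: add FIRST(β)\{ε} to FOLLOW(B); if β nullable, add FOLLOW(A).
FOLLOW(S) = {$, c}


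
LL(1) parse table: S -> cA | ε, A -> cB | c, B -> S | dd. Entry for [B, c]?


For [B, c]: 'c' ∈ FIRST(S)
Entry: B -> S


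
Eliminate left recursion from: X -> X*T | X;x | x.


Left-recursive alternatives: X*T, X;x; non-recursive: x
Introduce X': X -> xX', X' -> *TX' | ;xX' | ε


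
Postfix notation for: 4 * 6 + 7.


Left to right (same or higher precedence on left)
Postfix: 4 6 * 7 +


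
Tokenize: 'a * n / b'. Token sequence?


Scan left to right, longest-match per lexeme
Tokens: ID(a), OP(*), ID(n), OP(/), ID(b)


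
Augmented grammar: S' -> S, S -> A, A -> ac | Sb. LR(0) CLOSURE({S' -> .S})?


Start: S' -> .S
For each item with dot before a nonterminal B, add B -> .γ for every B-production
Closure: [S' -> .S, S -> .A, A -> .ac, A -> .Sb]


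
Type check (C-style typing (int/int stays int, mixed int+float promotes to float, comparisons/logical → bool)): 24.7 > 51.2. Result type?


Operand types: float > float
Rule: comparison yields bool
Result type: bool


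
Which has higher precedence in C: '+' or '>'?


'+' is additive (level 9); '>' is relational (level 7)
Higher level binds tighter
'+' has higher precedence than '>'


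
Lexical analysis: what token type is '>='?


Pattern: operator symbol
Type: OPERATOR


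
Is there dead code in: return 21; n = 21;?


statement follows a return and is unreachable
Dead: 'n = 21'


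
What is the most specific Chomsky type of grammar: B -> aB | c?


Right-linear: every RHS is a terminal or a terminal followed by one nonterminal
Classification: Type 3 (Regular)


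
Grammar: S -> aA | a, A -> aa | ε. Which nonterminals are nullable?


A nonterminal is nullable iff some alternative derives ε (directly, or every symbol in it is nullable)
Nullable: {A}


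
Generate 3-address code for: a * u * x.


Break into single-operator statements:
t1 = a * u
t2 = t1 * x


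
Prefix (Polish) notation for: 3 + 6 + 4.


left-to-right (same/higher precedence on left): tree is (+ (+ 3 6) 4)
Prefix: + + 3 6 4


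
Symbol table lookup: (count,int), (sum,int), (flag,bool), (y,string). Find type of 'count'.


Lookup 'count' → type int


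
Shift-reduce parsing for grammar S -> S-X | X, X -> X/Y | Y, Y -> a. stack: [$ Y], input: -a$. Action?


'Y' (not preceded by X/) is the handle for X -> Y
Action: reduce (X -> Y)


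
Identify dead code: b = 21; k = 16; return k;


b is assigned but never read
Dead: 'b = 21'


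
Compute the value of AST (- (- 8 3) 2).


Evaluate inner: (- 8 3) = 5
Evaluate root: (- 5 2) = 3
Result: 3


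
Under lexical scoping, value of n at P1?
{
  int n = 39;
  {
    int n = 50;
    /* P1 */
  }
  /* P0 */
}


n declared in the same block as P1
n = 50


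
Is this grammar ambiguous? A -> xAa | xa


balanced x^n…a^n: each string has a unique parse
Unambiguous


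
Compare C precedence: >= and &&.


'>=' is relational (level 7); '&&' is logical AND (level 2)
Higher level binds tighter
'>=' has higher precedence than '&&'


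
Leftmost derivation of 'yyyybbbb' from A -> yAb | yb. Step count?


Derivation: A => yAb => yyAbb => yyyAbbb => yyyybbbb
Steps: 4


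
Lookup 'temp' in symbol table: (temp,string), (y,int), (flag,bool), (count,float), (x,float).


Lookup 'temp' → type string


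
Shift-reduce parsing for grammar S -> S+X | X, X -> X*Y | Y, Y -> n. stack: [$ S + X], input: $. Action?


handle 'S+X' on top; lookahead ∈ FOLLOW(S) = {+, $}
Action: reduce (S -> S+X)


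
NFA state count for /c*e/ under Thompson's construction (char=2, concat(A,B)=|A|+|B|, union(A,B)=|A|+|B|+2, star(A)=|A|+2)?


Syntax tree has 2 char leaf(s), 0 union(s), 1 star(s)
chars contribute 2×2 = 4; each union adds +2; each star adds +2
Total: 4 + 0 + 2 = 6 states


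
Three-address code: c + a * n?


Break into single-operator statements:
t1 = a * n
t2 = c + t1


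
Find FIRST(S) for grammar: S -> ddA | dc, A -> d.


Per alternative of S: FIRST(ddA) = {d}; FIRST(dc) = {d}
FIRST(S) = {d}


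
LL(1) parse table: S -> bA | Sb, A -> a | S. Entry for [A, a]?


For [A, a]: 'a' ∈ FIRST(a)
Entry: A -> a


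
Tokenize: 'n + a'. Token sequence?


Scan left to right, longest-match per lexeme
Tokens: ID(n), OP(+), ID(a)


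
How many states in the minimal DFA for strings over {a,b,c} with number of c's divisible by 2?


Track (count of c) mod 2: states 0..1, accept at 0
Minimal DFA: 2 states


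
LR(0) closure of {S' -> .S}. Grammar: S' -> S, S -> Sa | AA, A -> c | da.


Start: S' -> .S
For each item with dot before a nonterminal B, add B -> .γ for every B-production
Closure: [S' -> .S, S -> .Sa, S -> .AA, A -> .c, A -> .da]


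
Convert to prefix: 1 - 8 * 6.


'*' binds tighter: tree is (- 1 (* 8 6))
Prefix: - 1 * 8 6


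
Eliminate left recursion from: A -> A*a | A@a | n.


Left-recursive alternatives: A*a, A@a; non-recursive: n
Introduce A': A -> nA', A' -> *aA' | @aA' | ε


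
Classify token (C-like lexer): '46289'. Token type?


Pattern: digits only
Type: INTEGER_LITERAL


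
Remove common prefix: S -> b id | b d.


Common prefix: 'b'
Factored: S -> b S', S' -> id | d


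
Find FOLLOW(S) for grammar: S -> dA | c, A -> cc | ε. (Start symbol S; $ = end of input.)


$ ∈ FOLLOW(S). For each A -> αBβ: add FIRST(β)\{ε} to FOLLOW(B); if β nullable, add FOLLOW(A).
FOLLOW(S) = {$}


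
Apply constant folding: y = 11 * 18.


11 * 18 = 198 at compile time
Optimized: y = 198


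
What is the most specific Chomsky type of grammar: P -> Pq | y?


Left-linear: every RHS is a terminal or one nonterminal followed by a terminal
Classification: Type 3 (Regular)


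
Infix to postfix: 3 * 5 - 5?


Left to right (same or higher precedence on left)
Postfix: 3 5 * 5 -


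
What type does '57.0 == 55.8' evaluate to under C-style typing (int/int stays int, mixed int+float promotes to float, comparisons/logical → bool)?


Operand types: float == float
Rule: comparison yields bool
Result type: bool


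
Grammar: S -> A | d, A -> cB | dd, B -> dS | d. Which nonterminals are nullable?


A nonterminal is nullable iff some alternative derives ε (directly, or every symbol in it is nullable)
Nullable: {}


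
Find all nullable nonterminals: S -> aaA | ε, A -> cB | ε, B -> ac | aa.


A nonterminal is nullable iff some alternative derives ε (directly, or every symbol in it is nullable)
Nullable: {A, S}


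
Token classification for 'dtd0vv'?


Pattern: letter/underscore followed by alphanumerics, not a keyword
Type: IDENTIFIER


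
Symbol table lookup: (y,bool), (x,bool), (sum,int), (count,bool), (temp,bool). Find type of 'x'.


Lookup 'x' → type bool


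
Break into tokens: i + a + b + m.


Scan left to right, longest-match per lexeme
Tokens: ID(i), OP(+), ID(a), OP(+), ID(b), OP(+), ID(m)


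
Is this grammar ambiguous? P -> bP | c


right-linear, alternatives start with distinct terminals 'b' vs 'c': unique leftmost derivation
Unambiguous


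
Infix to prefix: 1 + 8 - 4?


left-to-right (same/higher precedence on left): tree is (- (+ 1 8) 4)
Prefix: - + 1 8 4


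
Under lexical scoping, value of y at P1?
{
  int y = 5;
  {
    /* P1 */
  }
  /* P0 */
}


P1's block does not declare y; resolves to the enclosing declaration at depth 0
y = 5


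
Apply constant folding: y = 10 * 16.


10 * 16 = 160 at compile time
Optimized: y = 160


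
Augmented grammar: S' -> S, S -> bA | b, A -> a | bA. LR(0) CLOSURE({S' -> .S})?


Start: S' -> .S
For each item with dot before a nonterminal B, add B -> .γ for every B-production
Closure: [S' -> .S, S -> .bA, S -> .b]


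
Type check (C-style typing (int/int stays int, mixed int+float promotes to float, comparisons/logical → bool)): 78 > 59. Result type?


Operand types: int > int
Rule: comparison yields bool
Result type: bool


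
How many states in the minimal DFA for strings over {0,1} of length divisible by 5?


Track length mod 5: states 0..4, accept at 0
Minimal DFA: 5 states


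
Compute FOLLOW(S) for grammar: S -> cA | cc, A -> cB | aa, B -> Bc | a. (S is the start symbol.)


$ ∈ FOLLOW(S). For each A -> αBβ: add FIRST(β)\{ε} to FOLLOW(B); if β nullable, add FOLLOW(A).
FOLLOW(S) = {$}


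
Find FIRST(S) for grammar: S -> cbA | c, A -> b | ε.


Per alternative of S: FIRST(cbA) = {c}; FIRST(c) = {c}
FIRST(S) = {c}


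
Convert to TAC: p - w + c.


Break into single-operator statements:
t1 = p - w
t2 = t1 + c


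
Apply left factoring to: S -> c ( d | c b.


Common prefix: 'c'
Factored: S -> c S', S' -> ( d | b


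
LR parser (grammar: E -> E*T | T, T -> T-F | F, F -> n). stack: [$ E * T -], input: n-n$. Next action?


no handle; shift 'n'
Action: shift


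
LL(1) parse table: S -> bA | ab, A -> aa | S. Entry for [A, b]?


For [A, b]: 'b' ∈ FIRST(S)
Entry: A -> S


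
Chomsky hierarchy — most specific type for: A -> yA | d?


Right-linear: every RHS is a terminal or a terminal followed by one nonterminal
Classification: Type 3 (Regular)


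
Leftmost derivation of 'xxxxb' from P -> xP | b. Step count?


Derivation: P => xP => xxP => xxxP => xxxxP => xxxxb
Steps: 5


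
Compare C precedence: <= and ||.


'<=' is relational (level 7); '||' is logical OR (level 1)
Higher level binds tighter
'<=' has higher precedence than '||'


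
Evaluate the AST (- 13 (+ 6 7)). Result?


Evaluate inner: (+ 6 7) = 13
Evaluate root: (- 13 13) = 0
Result: 0


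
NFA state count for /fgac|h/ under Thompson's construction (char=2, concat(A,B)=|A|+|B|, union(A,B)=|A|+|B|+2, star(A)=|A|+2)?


Syntax tree has 5 char leaf(s), 1 union(s), 0 star(s)
chars contribute 5×2 = 10; each union adds +2; each star adds +2
Total: 10 + 2 + 0 = 12 states


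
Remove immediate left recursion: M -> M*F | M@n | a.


Left-recursive alternatives: M*F, M@n; non-recursive: a
Introduce M': M -> aM', M' -> *FM' | @nM' | ε


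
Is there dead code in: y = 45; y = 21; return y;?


first assignment to y is overwritten before any read
Dead: 'y = 45'


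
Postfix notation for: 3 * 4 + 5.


Left to right (same or higher precedence on left)
Postfix: 3 4 * 5 +


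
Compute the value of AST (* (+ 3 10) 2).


Evaluate inner: (+ 3 10) = 13
Evaluate root: (* 13 2) = 26
Result: 26


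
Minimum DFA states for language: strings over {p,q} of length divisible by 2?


Track length mod 2: states 0..1, accept at 0
Minimal DFA: 2 states


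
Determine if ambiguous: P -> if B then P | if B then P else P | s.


dangling else: 'if B then if B then s else s' parses two ways
Ambiguous


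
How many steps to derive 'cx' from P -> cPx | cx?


Derivation: P => cx
Steps: 1


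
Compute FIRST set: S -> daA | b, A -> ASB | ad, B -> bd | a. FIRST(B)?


Per alternative of B: FIRST(bd) = {b}; FIRST(a) = {a}
FIRST(B) = {a, b}


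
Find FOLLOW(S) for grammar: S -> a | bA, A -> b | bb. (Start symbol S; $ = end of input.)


$ ∈ FOLLOW(S). For each A -> αBβ: add FIRST(β)\{ε} to FOLLOW(B); if β nullable, add FOLLOW(A).
FOLLOW(S) = {$}


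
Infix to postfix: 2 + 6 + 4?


Left to right (same or higher precedence on left)
Postfix: 2 6 + 4 +


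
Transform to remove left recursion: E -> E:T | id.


Left-recursive alternatives: E:T; non-recursive: id
Introduce E': E -> idE', E' -> :TE' | ε


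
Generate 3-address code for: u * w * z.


Break into single-operator statements:
t1 = u * w
t2 = t1 * z


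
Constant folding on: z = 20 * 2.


20 * 2 = 40 at compile time
Optimized: z = 40


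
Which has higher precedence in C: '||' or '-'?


'-' is additive (level 9); '||' is logical OR (level 1)
Higher level binds tighter
'-' has higher precedence than '||'


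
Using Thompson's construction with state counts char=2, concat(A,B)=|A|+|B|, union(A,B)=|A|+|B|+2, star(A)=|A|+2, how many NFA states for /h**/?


Syntax tree has 1 char leaf(s), 0 union(s), 2 star(s)
chars contribute 1×2 = 2; each union adds +2; each star adds +2
Total: 2 + 0 + 4 = 6 states


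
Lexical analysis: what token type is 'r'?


Pattern: letter/underscore followed by alphanumerics, not a keyword
Type: IDENTIFIER


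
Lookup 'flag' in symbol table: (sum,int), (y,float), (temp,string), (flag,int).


Lookup 'flag' → type int


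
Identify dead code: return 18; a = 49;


statement follows a return and is unreachable
Dead: 'a = 49'


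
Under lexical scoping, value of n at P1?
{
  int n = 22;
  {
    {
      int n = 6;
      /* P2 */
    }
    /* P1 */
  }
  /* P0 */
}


P1's block does not declare n; resolves to the enclosing declaration at depth 0
n = 22


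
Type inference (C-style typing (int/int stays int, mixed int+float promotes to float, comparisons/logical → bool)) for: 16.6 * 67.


Operand types: float * int
Rule: mixed int/float promotes to float; int/int stays int
Result type: float


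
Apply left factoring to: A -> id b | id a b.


Common prefix: 'id'
Factored: A -> id A', A' -> b | a b


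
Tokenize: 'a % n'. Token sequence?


Scan left to right, longest-match per lexeme
Tokens: ID(a), OP(%), ID(n)


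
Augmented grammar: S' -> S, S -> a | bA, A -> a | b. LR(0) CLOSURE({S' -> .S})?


Start: S' -> .S
For each item with dot before a nonterminal B, add B -> .γ for every B-production
Closure: [S' -> .S, S -> .a, S -> .bA]


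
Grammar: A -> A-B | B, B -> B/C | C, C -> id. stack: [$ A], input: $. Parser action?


start symbol A on stack, input exhausted
Action: accept
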